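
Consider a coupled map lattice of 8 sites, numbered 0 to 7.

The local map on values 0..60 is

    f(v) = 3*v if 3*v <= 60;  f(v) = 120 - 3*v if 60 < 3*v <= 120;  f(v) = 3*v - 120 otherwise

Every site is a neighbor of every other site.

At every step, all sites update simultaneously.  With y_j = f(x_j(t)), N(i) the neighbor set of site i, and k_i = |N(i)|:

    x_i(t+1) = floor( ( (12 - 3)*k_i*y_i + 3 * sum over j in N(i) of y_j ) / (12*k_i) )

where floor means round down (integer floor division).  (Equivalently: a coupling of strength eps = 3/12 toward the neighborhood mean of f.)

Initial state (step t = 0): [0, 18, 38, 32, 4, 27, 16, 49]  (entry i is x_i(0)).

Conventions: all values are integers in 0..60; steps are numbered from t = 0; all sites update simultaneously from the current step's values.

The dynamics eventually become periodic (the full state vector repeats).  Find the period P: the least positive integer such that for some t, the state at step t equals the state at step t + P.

Simulating step by step:
t=0: [0, 18, 38, 32, 4, 27, 16, 49]
t=1: [7, 46, 11, 24, 16, 35, 41, 26]
t=2: [23, 21, 31, 42, 42, 18, 10, 38]
t=3: [44, 49, 27, 12, 12, 47, 29, 12]
t=4: [17, 27, 36, 34, 34, 23, 32, 34]
t=5: [44, 36, 16, 21, 21, 44, 25, 21]
t=6: [19, 19, 45, 51, 51, 19, 42, 51]
t=7: [51, 51, 21, 33, 33, 51, 14, 33]
t=8: [32, 32, 50, 24, 24, 32, 39, 24]
t=9: [26, 26, 30, 43, 43, 26, 11, 43]
t=10: [37, 37, 29, 14, 14, 37, 31, 14]
t=11: [14, 14, 31, 37, 37, 14, 26, 37]
t=12: [37, 37, 27, 14, 14, 37, 37, 14]
t=13: [13, 13, 35, 37, 37, 13, 13, 37]
t=14: [34, 34, 17, 13, 13, 34, 34, 13]
t=15: [21, 21, 45, 36, 36, 21, 21, 36]
t=16: [50, 50, 20, 18, 18, 50, 50, 18]
t=17: [33, 33, 55, 50, 50, 33, 33, 50]
t=18: [22, 22, 39, 29, 29, 22, 22, 29]
t=19: [49, 49, 13, 34, 34, 49, 49, 34]
t=20: [26, 26, 35, 20, 20, 26, 26, 20]
t=21: [42, 42, 23, 55, 55, 42, 42, 55]
t=22: [11, 11, 43, 39, 39, 11, 11, 39]
t=23: [28, 28, 11, 7, 7, 28, 28, 7]
t=24: [34, 34, 32, 23, 23, 34, 34, 23]
t=25: [21, 21, 26, 45, 45, 21, 21, 45]
t=26: [51, 51, 41, 21, 21, 51, 51, 21]
t=27: [34, 34, 13, 51, 51, 34, 34, 51]
t=28: [20, 20, 35, 31, 31, 20, 20, 31]
t=29: [54, 54, 22, 31, 31, 54, 54, 31]
t=30: [40, 40, 49, 30, 30, 40, 40, 30]
t=31: [4, 4, 23, 25, 25, 4, 4, 25]
t=32: [16, 16, 44, 40, 40, 16, 16, 40]
t=33: [41, 41, 15, 7, 7, 41, 41, 7]
t=34: [6, 6, 36, 19, 19, 6, 6, 19]
t=35: [21, 21, 17, 49, 49, 21, 21, 49]
t=36: [53, 53, 49, 32, 32, 53, 53, 32]
t=37: [36, 36, 28, 26, 26, 36, 36, 26]
t=38: [16, 16, 33, 37, 37, 16, 16, 37]
t=39: [42, 42, 23, 15, 15, 42, 42, 15]
t=40: [11, 11, 43, 39, 39, 11, 11, 39]

Answer: 18
Key observation: The state at step 22, [11, 11, 43, 39, 39, 11, 11, 39], reappears at step 40 — and no state repeats earlier — so the cycle the system enters has period 18.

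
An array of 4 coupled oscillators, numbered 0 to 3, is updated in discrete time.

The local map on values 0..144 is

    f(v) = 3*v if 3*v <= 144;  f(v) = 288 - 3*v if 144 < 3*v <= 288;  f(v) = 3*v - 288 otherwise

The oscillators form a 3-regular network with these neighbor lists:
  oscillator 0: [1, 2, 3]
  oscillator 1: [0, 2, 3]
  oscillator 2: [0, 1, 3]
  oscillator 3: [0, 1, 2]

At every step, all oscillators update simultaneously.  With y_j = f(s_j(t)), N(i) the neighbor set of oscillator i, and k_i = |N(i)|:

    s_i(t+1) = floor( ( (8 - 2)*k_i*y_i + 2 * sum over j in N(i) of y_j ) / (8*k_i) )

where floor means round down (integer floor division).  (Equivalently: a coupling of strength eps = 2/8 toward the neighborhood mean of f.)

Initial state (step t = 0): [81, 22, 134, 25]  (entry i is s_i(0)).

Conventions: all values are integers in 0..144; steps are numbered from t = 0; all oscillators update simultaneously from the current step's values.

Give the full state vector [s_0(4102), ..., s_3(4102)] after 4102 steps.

Answer: [104, 72, 72, 40]
Key observation: The state at step 11, [40, 72, 72, 104], reappears at step 13: the system is in a cycle of period 2 from step 11 on.  Therefore the state at step 4102 equals the state at step 11 + ((4102 - 11) mod 2) = 12, which is [104, 72, 72, 40].

Derivation:
t=0: [81, 22, 134, 25]
t=1: [55, 69, 101, 75]
t=2: [105, 77, 33, 65]
t=3: [41, 61, 89, 85]
t=4: [105, 93, 37, 45]
t=5: [41, 29, 97, 113]
t=6: [104, 80, 24, 56]
t=7: [38, 54, 70, 102]
t=8: [104, 112, 80, 40]
t=9: [36, 52, 52, 100]
t=10: [104, 120, 120, 40]
t=11: [40, 72, 72, 104]
t=12: [104, 72, 72, 40]
t=13: [40, 72, 72, 104]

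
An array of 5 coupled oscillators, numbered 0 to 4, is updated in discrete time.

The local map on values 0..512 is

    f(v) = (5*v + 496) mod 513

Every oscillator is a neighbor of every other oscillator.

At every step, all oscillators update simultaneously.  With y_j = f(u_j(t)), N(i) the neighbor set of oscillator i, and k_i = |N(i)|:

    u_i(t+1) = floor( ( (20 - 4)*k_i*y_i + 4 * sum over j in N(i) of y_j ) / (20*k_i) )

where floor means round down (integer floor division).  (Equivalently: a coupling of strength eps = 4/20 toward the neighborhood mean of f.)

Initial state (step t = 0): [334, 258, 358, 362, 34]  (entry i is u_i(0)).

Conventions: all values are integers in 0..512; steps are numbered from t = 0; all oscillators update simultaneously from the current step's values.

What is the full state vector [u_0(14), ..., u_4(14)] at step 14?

Simulating step by step:
t=0: [334, 258, 358, 362, 34]
t=1: [135, 235, 225, 240, 164]
t=2: [149, 139, 101, 158, 257]
t=3: [229, 192, 434, 263, 250]
t=4: [132, 378, 131, 259, 210]
t=5: [139, 292, 136, 231, 47]
t=6: [176, 365, 165, 137, 216]
t=7: [317, 257, 276, 171, 83]
t=8: [88, 248, 319, 310, 365]
t=9: [389, 219, 101, 452, 273]
t=10: [363, 111, 438, 215, 313]
t=11: [216, 41, 113, 46, 29]
t=12: [57, 171, 56, 189, 126]
t=13: [269, 312, 265, 379, 143]
t=14: [282, 58, 267, 309, 194]

Answer: [282, 58, 267, 309, 194]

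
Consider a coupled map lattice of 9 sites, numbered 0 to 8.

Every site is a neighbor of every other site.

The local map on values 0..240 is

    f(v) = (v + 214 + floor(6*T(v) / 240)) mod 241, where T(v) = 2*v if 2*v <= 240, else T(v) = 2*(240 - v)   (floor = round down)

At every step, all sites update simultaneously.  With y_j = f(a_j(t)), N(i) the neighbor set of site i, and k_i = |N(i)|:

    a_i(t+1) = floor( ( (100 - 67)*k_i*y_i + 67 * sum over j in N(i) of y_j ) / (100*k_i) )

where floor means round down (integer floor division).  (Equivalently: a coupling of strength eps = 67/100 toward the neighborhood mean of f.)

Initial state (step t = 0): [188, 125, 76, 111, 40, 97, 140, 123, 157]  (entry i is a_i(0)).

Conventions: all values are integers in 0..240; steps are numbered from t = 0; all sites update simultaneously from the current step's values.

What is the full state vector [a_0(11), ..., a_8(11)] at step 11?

Answer: [90, 90, 90, 90, 90, 90, 90, 90, 90]

Derivation:
t=0: [188, 125, 76, 111, 40, 97, 140, 123, 157]
t=1: [111, 96, 83, 93, 74, 89, 100, 95, 104]
t=2: [75, 71, 68, 70, 65, 69, 72, 71, 73]
t=3: [47, 46, 45, 46, 45, 46, 46, 46, 47]
t=4: [21, 21, 20, 21, 20, 21, 21, 21, 21]
t=5: [235, 235, 235, 235, 235, 235, 235, 235, 235]
t=6: [208, 208, 208, 208, 208, 208, 208, 208, 208]
t=7: [182, 182, 182, 182, 182, 182, 182, 182, 182]
t=8: [157, 157, 157, 157, 157, 157, 157, 157, 157]
t=9: [134, 134, 134, 134, 134, 134, 134, 134, 134]
t=10: [112, 112, 112, 112, 112, 112, 112, 112, 112]
t=11: [90, 90, 90, 90, 90, 90, 90, 90, 90]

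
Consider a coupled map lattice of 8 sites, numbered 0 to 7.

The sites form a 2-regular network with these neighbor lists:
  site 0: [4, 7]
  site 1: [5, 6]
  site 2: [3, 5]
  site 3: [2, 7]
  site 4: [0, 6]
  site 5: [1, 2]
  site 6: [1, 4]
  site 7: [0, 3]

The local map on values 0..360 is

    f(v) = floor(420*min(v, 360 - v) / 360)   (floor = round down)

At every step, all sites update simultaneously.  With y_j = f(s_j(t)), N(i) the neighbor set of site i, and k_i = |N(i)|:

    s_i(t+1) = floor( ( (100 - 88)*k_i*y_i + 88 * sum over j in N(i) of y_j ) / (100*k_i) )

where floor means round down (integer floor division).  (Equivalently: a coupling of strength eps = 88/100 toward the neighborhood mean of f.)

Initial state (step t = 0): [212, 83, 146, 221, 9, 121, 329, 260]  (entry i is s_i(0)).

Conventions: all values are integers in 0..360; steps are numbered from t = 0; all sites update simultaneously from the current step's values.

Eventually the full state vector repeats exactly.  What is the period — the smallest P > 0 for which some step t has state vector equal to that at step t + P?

Answer: 4
Key observation: The state at step 20, [207, 207, 208, 208, 207, 207, 207, 208], reappears at step 24 — and no state repeats earlier — so the cycle the system enters has period 4.

Derivation:
t=0: [212, 83, 146, 221, 9, 121, 329, 260]
t=1: [76, 89, 153, 145, 92, 133, 50, 160]
t=2: [139, 106, 163, 180, 77, 142, 99, 135]
t=3: [127, 137, 187, 177, 132, 157, 107, 182]
t=4: [176, 154, 195, 204, 138, 180, 152, 180]
t=5: [187, 191, 195, 198, 187, 188, 170, 195]
t=6: [197, 198, 194, 191, 199, 195, 198, 194]
t=7: [190, 190, 194, 193, 189, 191, 188, 193]
t=8: [196, 198, 195, 193, 199, 195, 198, 195]
t=9: [189, 190, 192, 192, 189, 190, 188, 192]
t=10: [197, 198, 196, 196, 199, 197, 198, 197]
t=11: [188, 189, 190, 190, 189, 190, 188, 190]
t=12: [198, 199, 198, 198, 199, 198, 199, 198]
t=13: [188, 187, 189, 189, 187, 188, 187, 189]
t=14: [200, 200, 199, 199, 200, 200, 201, 199]
t=15: [186, 185, 186, 187, 185, 186, 185, 186]
t=16: [203, 203, 202, 202, 203, 203, 204, 202]
t=17: [183, 182, 183, 184, 182, 183, 182, 183]
t=18: [206, 206, 205, 205, 206, 206, 207, 205]
t=19: [179, 178, 179, 180, 178, 179, 178, 179]
t=20: [207, 207, 208, 208, 207, 207, 207, 208]
t=21: [177, 178, 177, 177, 178, 177, 178, 177]
t=22: [206, 206, 206, 206, 206, 206, 207, 206]
t=23: [179, 178, 179, 179, 178, 179, 178, 179]
t=24: [207, 207, 208, 208, 207, 207, 207, 208]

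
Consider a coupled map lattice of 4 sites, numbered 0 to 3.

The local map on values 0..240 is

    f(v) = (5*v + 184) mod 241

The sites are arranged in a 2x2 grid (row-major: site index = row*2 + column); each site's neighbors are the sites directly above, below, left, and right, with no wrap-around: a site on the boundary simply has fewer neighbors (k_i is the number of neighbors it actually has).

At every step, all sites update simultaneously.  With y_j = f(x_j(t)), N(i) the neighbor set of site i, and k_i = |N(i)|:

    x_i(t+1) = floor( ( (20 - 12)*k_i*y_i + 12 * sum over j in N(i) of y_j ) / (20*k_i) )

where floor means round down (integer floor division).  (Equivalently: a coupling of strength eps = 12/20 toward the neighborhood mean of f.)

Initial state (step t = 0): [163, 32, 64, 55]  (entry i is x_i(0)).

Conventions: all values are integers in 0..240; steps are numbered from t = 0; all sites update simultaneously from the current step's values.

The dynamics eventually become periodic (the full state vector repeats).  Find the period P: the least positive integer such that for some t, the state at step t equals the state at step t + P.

Simulating step by step:
t=0: [163, 32, 64, 55]
t=1: [51, 117, 84, 124]
t=2: [129, 102, 132, 82]
t=3: [142, 150, 113, 144]
t=4: [139, 190, 116, 143]
t=5: [125, 167, 116, 133]
t=6: [63, 85, 80, 79]
t=7: [75, 85, 75, 107]
t=8: [92, 145, 125, 156]
t=9: [146, 123, 83, 81]
t=10: [134, 119, 136, 100]
t=11: [111, 122, 156, 139]
t=12: [27, 80, 51, 83]
t=13: [121, 99, 137, 136]
t=14: [129, 140, 120, 159]
t=15: [109, 100, 60, 72]
t=16: [63, 101, 21, 86]
t=17: [83, 127, 63, 129]
t=18: [80, 105, 73, 76]
t=19: [129, 146, 82, 121]
t=20: [133, 128, 96, 117]
t=21: [135, 92, 124, 103]
t=22: [127, 170, 138, 159]
t=23: [104, 61, 93, 72]
t=24: [141, 88, 152, 77]
t=25: [175, 132, 164, 143]
t=26: [86, 129, 97, 118]
t=27: [140, 97, 129, 108]
t=28: [152, 123, 91, 88]
t=29: [158, 139, 171, 126]
t=30: [73, 92, 60, 105]
t=31: [76, 153, 89, 140]
t=32: [144, 163, 131, 176]
t=33: [117, 98, 130, 85]
t=34: [109, 128, 96, 141]
t=35: [87, 92, 124, 151]
t=36: [127, 170, 138, 159]

Answer: 14
Key observation: The state at step 22, [127, 170, 138, 159], reappears at step 36 — and no state repeats earlier — so the cycle the system enters has period 14.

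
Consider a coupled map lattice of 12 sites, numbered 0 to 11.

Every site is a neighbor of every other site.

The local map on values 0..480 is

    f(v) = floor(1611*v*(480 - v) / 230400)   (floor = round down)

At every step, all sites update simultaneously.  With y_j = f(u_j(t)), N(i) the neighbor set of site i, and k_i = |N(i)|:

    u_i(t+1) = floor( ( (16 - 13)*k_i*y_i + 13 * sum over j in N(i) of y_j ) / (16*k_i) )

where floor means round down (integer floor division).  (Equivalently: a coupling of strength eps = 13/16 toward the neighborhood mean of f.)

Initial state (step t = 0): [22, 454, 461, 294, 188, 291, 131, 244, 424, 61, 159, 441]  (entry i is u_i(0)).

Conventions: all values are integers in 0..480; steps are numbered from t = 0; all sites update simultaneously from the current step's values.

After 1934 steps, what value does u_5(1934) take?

Simulating step by step:
t=0: [22, 454, 461, 294, 188, 291, 131, 244, 424, 61, 159, 441]
t=1: [222, 223, 221, 257, 257, 258, 250, 260, 233, 234, 254, 228]
t=2: [400, 400, 400, 400, 400, 400, 400, 400, 400, 400, 400, 400]
t=3: [223, 223, 223, 223, 223, 223, 223, 223, 223, 223, 223, 223]
t=4: [400, 400, 400, 400, 400, 400, 400, 400, 400, 400, 400, 400]

Answer: u_5(1934) = 400
Key observation: The state at step 2, [400, 400, 400, 400, 400, 400, 400, 400, 400, 400, 400, 400], reappears at step 4: the system is in a cycle of period 2 from step 2 on.  Therefore the state at step 1934 equals the state at step 2 + ((1934 - 2) mod 2) = 2, which is [400, 400, 400, 400, 400, 400, 400, 400, 400, 400, 400, 400].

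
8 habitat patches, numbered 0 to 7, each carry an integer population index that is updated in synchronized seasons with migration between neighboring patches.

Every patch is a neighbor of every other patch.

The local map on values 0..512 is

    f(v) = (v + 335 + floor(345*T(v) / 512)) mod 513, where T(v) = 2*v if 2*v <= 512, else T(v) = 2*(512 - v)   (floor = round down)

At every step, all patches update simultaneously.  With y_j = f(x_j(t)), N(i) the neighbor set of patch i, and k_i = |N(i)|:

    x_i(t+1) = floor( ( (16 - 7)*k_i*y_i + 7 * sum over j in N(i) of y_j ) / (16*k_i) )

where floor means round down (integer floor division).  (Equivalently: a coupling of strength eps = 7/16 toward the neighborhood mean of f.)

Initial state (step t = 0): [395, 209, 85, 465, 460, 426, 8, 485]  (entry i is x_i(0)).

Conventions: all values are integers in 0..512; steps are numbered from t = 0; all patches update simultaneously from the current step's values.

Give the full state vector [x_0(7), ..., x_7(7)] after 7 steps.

Answer: [380, 380, 380, 380, 380, 380, 380, 380]

Derivation:
t=0: [395, 209, 85, 465, 460, 426, 8, 485]
t=1: [341, 310, 164, 329, 330, 335, 330, 325]
t=2: [383, 388, 290, 385, 385, 384, 385, 386]
t=3: [379, 379, 396, 379, 379, 379, 379, 379]
t=4: [379, 379, 376, 379, 379, 379, 379, 379]
t=5: [380, 380, 380, 380, 380, 380, 380, 380]
t=6: [379, 379, 379, 379, 379, 379, 379, 379]
t=7: [380, 380, 380, 380, 380, 380, 380, 380]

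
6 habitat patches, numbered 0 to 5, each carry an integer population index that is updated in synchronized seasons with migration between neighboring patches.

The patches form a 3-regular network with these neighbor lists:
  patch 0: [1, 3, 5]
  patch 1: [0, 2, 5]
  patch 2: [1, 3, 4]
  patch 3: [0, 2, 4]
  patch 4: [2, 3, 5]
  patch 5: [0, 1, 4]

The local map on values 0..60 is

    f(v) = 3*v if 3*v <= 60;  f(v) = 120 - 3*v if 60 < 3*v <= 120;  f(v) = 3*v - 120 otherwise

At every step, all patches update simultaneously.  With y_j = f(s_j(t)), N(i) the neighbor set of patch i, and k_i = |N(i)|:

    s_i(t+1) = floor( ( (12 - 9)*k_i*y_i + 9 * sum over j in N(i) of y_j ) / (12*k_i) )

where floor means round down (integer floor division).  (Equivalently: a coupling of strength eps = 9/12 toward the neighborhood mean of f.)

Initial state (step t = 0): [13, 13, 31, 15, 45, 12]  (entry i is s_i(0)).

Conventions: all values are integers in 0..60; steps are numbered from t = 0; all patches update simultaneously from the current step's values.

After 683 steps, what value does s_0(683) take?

Answer: s_0(683) = 42
Key observation: The state at step 18, [54, 54, 54, 54, 54, 54], reappears at step 22: the system is in a cycle of period 4 from step 18 on.  Therefore the state at step 683 equals the state at step 18 + ((683 - 18) mod 4) = 19, which is [42, 42, 42, 42, 42, 42].

Derivation:
t=0: [13, 13, 31, 15, 45, 12]
t=1: [39, 35, 31, 31, 30, 32]
t=2: [17, 17, 24, 21, 27, 18]
t=3: [53, 51, 48, 48, 49, 48]
t=4: [30, 30, 27, 28, 24, 30]
t=5: [31, 32, 38, 38, 38, 34]
t=6: [18, 18, 10, 11, 9, 18]
t=7: [48, 48, 36, 36, 36, 47]
t=8: [20, 20, 15, 15, 14, 20]
t=9: [56, 56, 48, 48, 48, 55]
t=10: [41, 41, 30, 30, 29, 41]
t=11: [9, 9, 24, 24, 24, 10]
t=12: [33, 33, 42, 42, 43, 33]
t=13: [17, 17, 10, 10, 10, 18]
t=14: [46, 46, 35, 35, 36, 46]
t=15: [17, 17, 15, 15, 15, 16]
t=16: [48, 48, 46, 46, 45, 48]
t=17: [22, 22, 18, 18, 18, 21]
t=18: [54, 54, 54, 54, 54, 54]
t=19: [42, 42, 42, 42, 42, 42]
t=20: [6, 6, 6, 6, 6, 6]
t=21: [18, 18, 18, 18, 18, 18]
t=22: [54, 54, 54, 54, 54, 54]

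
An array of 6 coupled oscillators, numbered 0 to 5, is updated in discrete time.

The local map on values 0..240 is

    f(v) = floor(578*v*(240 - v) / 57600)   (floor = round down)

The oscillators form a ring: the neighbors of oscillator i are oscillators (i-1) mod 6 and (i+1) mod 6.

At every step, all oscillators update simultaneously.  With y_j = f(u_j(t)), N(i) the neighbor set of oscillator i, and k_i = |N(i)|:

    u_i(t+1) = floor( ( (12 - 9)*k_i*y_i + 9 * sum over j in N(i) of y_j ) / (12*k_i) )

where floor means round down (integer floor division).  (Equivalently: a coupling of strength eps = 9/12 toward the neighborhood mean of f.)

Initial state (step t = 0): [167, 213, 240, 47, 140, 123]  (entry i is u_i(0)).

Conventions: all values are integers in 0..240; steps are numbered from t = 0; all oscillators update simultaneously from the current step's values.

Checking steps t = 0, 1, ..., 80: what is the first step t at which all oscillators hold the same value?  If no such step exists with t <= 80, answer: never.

Answer: 5
Key observation: Synchronization is absorbing here: once all oscillators are equal they stay equal, and step 5 is the first all-equal step.

Derivation:
t=0: [167, 213, 240, 47, 140, 123]  (not all equal)
t=1: [105, 60, 55, 75, 123, 134]  (not all equal)
t=2: [129, 118, 112, 123, 135, 142]  (not all equal)
t=3: [141, 143, 143, 142, 141, 141]  (not all equal)
t=4: [139, 139, 139, 139, 139, 140]  (not all equal)
t=5: [140, 140, 140, 140, 140, 140]  (all equal)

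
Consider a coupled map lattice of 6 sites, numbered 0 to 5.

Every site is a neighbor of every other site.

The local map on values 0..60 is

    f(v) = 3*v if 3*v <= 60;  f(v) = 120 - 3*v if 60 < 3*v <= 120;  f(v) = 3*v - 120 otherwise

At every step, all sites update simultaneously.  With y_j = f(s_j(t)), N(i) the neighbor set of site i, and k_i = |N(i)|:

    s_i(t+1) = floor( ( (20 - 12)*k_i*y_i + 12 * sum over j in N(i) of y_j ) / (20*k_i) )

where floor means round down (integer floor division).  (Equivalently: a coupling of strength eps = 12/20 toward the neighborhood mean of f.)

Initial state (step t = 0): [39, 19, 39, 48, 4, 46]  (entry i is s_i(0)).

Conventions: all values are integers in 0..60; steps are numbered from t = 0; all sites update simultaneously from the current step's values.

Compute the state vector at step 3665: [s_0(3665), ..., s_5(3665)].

Answer: [42, 43, 42, 42, 43, 42]
Key observation: The state at step 10, [6, 7, 6, 6, 7, 6], reappears at step 14: the system is in a cycle of period 4 from step 10 on.  Therefore the state at step 3665 equals the state at step 10 + ((3665 - 10) mod 4) = 13, which is [42, 43, 42, 42, 43, 42].

Derivation:
t=0: [39, 19, 39, 48, 4, 46]
t=1: [14, 30, 14, 20, 17, 19]
t=2: [45, 42, 45, 50, 48, 49]
t=3: [18, 15, 18, 22, 20, 21]
t=4: [54, 51, 54, 54, 55, 54]
t=5: [41, 38, 41, 41, 42, 41]
t=6: [3, 4, 3, 3, 4, 3]
t=7: [9, 10, 9, 9, 10, 9]
t=8: [27, 28, 27, 27, 28, 27]
t=9: [38, 37, 38, 38, 37, 38]
t=10: [6, 7, 6, 6, 7, 6]
t=11: [18, 19, 18, 18, 19, 18]
t=12: [54, 55, 54, 54, 55, 54]
t=13: [42, 43, 42, 42, 43, 42]
t=14: [6, 7, 6, 6, 7, 6]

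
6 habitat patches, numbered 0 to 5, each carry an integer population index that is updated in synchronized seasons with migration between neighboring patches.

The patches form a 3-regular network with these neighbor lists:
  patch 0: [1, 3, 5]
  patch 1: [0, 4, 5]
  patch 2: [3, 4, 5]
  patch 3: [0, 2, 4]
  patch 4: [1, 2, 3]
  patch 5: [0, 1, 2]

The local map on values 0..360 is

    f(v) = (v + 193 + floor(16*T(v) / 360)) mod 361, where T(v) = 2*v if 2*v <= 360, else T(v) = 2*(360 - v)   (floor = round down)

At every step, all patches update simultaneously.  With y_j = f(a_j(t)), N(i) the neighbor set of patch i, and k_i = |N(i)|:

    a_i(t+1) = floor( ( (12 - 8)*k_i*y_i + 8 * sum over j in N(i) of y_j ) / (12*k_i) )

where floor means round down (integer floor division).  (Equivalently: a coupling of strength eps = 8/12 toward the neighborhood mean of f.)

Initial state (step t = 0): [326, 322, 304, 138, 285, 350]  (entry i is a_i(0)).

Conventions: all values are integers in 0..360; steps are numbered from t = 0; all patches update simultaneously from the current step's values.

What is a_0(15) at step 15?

Simulating step by step:
t=0: [326, 322, 304, 138, 285, 350]
t=1: [205, 155, 190, 208, 183, 162]
t=2: [30, 19, 32, 43, 30, 22]
t=3: [223, 219, 226, 230, 225, 219]
t=4: [66, 65, 68, 69, 68, 65]
t=5: [264, 264, 266, 266, 266, 264]
t=6: [104, 104, 105, 105, 105, 104]
t=7: [306, 306, 306, 306, 306, 306]
t=8: [142, 142, 142, 142, 142, 142]
t=9: [347, 347, 347, 347, 347, 347]
t=10: [180, 180, 180, 180, 180, 180]
t=11: [28, 28, 28, 28, 28, 28]
t=12: [223, 223, 223, 223, 223, 223]
t=13: [67, 67, 67, 67, 67, 67]
t=14: [265, 265, 265, 265, 265, 265]
t=15: [105, 105, 105, 105, 105, 105]

Answer: a_0(15) = 105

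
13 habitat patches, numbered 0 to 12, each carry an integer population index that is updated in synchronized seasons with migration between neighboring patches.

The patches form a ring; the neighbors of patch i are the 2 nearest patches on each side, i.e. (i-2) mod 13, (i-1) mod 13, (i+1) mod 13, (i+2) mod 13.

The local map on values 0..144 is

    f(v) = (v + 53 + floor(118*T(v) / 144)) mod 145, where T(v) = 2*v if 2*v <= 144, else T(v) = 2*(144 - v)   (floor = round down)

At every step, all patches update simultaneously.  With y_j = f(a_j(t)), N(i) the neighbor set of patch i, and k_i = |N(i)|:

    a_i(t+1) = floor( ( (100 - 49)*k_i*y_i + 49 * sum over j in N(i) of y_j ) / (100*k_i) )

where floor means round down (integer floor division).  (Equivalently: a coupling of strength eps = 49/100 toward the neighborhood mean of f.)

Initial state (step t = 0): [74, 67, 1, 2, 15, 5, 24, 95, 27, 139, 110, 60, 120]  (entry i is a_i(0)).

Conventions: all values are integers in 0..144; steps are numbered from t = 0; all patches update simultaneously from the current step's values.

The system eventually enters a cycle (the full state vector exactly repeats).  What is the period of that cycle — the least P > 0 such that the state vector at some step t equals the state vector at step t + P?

Answer: 2
Key observation: The state at step 5, [87, 87, 87, 87, 87, 88, 88, 87, 87, 87, 87, 87, 87], reappears at step 7 — and no state repeats earlier — so the cycle the system enters has period 2.

Derivation:
t=0: [74, 67, 1, 2, 15, 5, 24, 95, 27, 139, 110, 60, 120]
t=1: [82, 76, 68, 65, 83, 76, 103, 86, 103, 70, 75, 69, 73]
t=2: [91, 91, 87, 85, 87, 89, 82, 87, 83, 90, 92, 91, 95]
t=3: [85, 85, 87, 88, 88, 87, 89, 88, 88, 86, 85, 84, 83]
t=4: [89, 88, 88, 87, 87, 87, 87, 87, 87, 88, 89, 89, 89]
t=5: [87, 87, 87, 87, 87, 88, 88, 87, 87, 87, 87, 87, 87]
t=6: [88, 88, 88, 87, 87, 87, 87, 87, 87, 88, 88, 88, 88]
t=7: [87, 87, 87, 87, 87, 88, 88, 87, 87, 87, 87, 87, 87]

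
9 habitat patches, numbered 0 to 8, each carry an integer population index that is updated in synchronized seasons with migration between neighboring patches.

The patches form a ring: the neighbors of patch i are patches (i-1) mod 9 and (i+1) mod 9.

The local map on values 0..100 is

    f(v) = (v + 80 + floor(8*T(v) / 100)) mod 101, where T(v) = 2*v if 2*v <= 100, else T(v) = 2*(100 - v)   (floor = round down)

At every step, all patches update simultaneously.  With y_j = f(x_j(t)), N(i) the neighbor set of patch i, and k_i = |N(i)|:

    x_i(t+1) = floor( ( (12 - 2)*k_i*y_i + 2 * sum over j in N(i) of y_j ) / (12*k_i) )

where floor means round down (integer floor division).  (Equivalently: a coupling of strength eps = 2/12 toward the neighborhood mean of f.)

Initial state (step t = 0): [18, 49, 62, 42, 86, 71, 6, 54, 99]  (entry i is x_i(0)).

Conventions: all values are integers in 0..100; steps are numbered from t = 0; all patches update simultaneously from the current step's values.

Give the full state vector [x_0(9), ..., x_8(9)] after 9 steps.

Answer: [43, 11, 3, 6, 19, 26, 33, 26, 36]

Derivation:
t=0: [18, 49, 62, 42, 86, 71, 6, 54, 99]
t=1: [92, 41, 44, 32, 62, 57, 79, 47, 76]
t=2: [67, 30, 28, 19, 44, 44, 57, 37, 57]
t=3: [47, 16, 10, 4, 27, 31, 39, 24, 41]
t=4: [37, 92, 91, 78, 16, 14, 21, 9, 24]
t=5: [24, 67, 70, 64, 94, 88, 18, 75, 14]
t=6: [17, 47, 52, 50, 70, 71, 93, 64, 85]
t=7: [90, 38, 37, 38, 51, 55, 69, 51, 67]
t=8: [64, 26, 21, 24, 36, 41, 49, 39, 51]
t=9: [43, 11, 3, 6, 19, 26, 33, 26, 36]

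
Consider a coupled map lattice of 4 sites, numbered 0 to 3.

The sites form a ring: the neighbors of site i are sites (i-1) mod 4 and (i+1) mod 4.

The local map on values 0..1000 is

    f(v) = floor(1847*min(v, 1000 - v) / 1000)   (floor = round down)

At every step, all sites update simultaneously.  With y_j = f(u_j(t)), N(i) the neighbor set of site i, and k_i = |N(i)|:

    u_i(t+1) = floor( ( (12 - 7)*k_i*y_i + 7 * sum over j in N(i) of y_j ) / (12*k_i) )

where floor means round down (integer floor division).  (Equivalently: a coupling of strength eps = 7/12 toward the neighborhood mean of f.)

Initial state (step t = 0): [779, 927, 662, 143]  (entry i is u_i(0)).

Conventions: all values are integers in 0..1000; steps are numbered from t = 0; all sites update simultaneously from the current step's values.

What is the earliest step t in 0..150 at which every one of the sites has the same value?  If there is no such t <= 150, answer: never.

Answer: 23
Key observation: Synchronization is absorbing here: once all sites are equal they stay equal, and step 23 is the first all-equal step.

Derivation:
t=0: [779, 927, 662, 143]  (not all equal)
t=1: [286, 356, 376, 411]  (not all equal)
t=2: [633, 630, 702, 672]  (not all equal)
t=3: [657, 642, 604, 609]  (not all equal)
t=4: [667, 673, 707, 698]  (not all equal)
t=5: [594, 588, 563, 569]  (not all equal)
t=6: [765, 770, 790, 785]  (not all equal)
t=7: [420, 416, 400, 404]  (not all equal)
t=8: [764, 761, 749, 752]  (not all equal)
t=9: [443, 445, 455, 452]  (not all equal)
t=10: [823, 825, 832, 831]  (not all equal)
t=11: [321, 320, 314, 315]  (not all equal)
t=12: [588, 587, 583, 583]  (not all equal)
t=13: [763, 763, 767, 767]  (not all equal)
t=14: [434, 434, 432, 432]  (not all equal)
t=15: [799, 799, 798, 798]  (not all equal)
t=16: [371, 371, 372, 372]  (not all equal)
t=17: [685, 685, 686, 686]  (not all equal)
t=18: [580, 580, 579, 579]  (not all equal)
t=19: [775, 775, 776, 776]  (not all equal)
t=20: [414, 414, 413, 413]  (not all equal)
t=21: [763, 763, 762, 762]  (not all equal)
t=22: [437, 437, 438, 438]  (not all equal)
t=23: [807, 807, 807, 807]  (all equal)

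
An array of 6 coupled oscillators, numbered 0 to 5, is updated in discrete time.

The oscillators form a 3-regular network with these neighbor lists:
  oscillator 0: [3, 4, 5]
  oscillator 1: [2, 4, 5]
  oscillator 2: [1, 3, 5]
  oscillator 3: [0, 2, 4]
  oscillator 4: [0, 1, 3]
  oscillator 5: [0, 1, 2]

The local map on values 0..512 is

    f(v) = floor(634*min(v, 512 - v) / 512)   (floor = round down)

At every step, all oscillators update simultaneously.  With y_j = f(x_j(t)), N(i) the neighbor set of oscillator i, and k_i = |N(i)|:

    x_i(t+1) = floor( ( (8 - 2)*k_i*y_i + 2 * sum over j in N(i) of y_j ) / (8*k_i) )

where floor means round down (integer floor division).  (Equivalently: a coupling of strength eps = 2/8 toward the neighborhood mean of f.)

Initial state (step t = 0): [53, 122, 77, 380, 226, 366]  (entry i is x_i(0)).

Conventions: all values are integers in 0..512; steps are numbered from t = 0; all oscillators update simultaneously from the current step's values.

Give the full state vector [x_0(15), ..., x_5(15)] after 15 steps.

Answer: [308, 309, 305, 307, 311, 307]

Derivation:
t=0: [53, 122, 77, 380, 226, 366]
t=1: [100, 159, 112, 158, 240, 160]
t=2: [149, 199, 152, 192, 265, 186]
t=3: [202, 244, 200, 234, 284, 224]
t=4: [258, 293, 257, 281, 281, 274]
t=5: [307, 277, 307, 290, 287, 295]
t=6: [258, 284, 259, 270, 276, 267]
t=7: [310, 287, 308, 300, 293, 303]
t=8: [253, 273, 255, 260, 269, 258]
t=9: [311, 298, 313, 311, 301, 312]
t=10: [249, 260, 247, 248, 259, 248]
t=11: [308, 311, 305, 307, 312, 307]
t=12: [251, 249, 254, 252, 248, 252]
t=13: [310, 308, 313, 311, 307, 311]
t=14: [249, 251, 246, 248, 252, 248]
t=15: [308, 309, 305, 307, 311, 307]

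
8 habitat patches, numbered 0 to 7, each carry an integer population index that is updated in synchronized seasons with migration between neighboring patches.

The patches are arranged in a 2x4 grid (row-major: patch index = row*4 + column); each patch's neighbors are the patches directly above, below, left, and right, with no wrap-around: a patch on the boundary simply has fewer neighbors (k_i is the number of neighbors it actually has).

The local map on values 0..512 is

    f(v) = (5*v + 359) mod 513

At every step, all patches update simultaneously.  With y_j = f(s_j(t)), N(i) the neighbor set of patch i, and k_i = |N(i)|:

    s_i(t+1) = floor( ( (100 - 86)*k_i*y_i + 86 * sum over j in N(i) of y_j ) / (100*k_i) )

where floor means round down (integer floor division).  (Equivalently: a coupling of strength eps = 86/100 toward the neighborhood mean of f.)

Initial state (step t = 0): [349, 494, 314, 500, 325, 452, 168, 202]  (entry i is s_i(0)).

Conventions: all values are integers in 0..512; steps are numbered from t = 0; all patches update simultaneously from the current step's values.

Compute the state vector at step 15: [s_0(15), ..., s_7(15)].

Answer: [166, 337, 265, 417, 328, 137, 330, 313]

Derivation:
t=0: [349, 494, 314, 500, 325, 452, 168, 202]
t=1: [312, 179, 264, 356, 107, 260, 249, 248]
t=2: [315, 215, 128, 98, 268, 210, 100, 73]
t=3: [299, 419, 380, 346, 356, 315, 358, 322]
t=4: [254, 319, 182, 279, 317, 223, 309, 117]
t=5: [365, 281, 319, 319, 288, 402, 372, 309]
t=6: [227, 279, 289, 393, 229, 231, 337, 301]
t=7: [363, 380, 321, 291, 478, 411, 379, 379]
t=8: [185, 289, 255, 308, 233, 220, 311, 233]
t=9: [364, 262, 299, 305, 366, 386, 346, 385]
t=10: [132, 212, 190, 283, 175, 120, 229, 196]
t=11: [329, 409, 356, 289, 438, 371, 365, 350]
t=12: [430, 253, 226, 99, 339, 303, 106, 178]
t=13: [101, 371, 294, 342, 340, 179, 345, 339]
t=14: [121, 271, 101, 127, 249, 89, 153, 21]
t=15: [166, 337, 265, 417, 328, 137, 330, 313]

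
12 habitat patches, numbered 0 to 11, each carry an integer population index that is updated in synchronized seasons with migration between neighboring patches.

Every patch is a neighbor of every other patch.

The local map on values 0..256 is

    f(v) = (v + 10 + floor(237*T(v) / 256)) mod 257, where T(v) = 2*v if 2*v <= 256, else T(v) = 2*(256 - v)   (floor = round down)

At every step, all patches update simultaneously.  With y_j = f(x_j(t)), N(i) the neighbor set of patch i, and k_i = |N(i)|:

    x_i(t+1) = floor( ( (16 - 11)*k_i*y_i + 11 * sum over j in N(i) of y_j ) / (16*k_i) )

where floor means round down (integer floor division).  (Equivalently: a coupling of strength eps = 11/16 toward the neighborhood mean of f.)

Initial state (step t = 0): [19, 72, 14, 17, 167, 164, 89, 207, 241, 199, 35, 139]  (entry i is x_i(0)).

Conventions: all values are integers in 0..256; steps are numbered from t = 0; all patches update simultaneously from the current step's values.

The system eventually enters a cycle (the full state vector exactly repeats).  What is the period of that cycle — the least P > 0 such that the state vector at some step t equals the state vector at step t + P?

Answer: 4
Key observation: The state at step 7, [15, 15, 15, 15, 15, 15, 15, 15, 15, 15, 15, 15], reappears at step 11 — and no state repeats earlier — so the cycle the system enters has period 4.

Derivation:
t=0: [19, 72, 14, 17, 167, 164, 89, 207, 241, 199, 35, 139]
t=1: [72, 110, 69, 71, 77, 78, 58, 69, 62, 71, 84, 83]
t=2: [205, 168, 203, 205, 209, 210, 195, 203, 198, 205, 214, 213]
t=3: [53, 61, 54, 53, 52, 52, 55, 54, 55, 53, 51, 51]
t=4: [162, 167, 162, 162, 161, 161, 163, 162, 163, 162, 160, 160]
t=5: [88, 87, 88, 88, 88, 88, 88, 88, 88, 88, 88, 88]
t=6: [2, 2, 2, 2, 2, 2, 2, 2, 2, 2, 2, 2]
t=7: [15, 15, 15, 15, 15, 15, 15, 15, 15, 15, 15, 15]
t=8: [52, 52, 52, 52, 52, 52, 52, 52, 52, 52, 52, 52]
t=9: [158, 158, 158, 158, 158, 158, 158, 158, 158, 158, 158, 158]
t=10: [92, 92, 92, 92, 92, 92, 92, 92, 92, 92, 92, 92]
t=11: [15, 15, 15, 15, 15, 15, 15, 15, 15, 15, 15, 15]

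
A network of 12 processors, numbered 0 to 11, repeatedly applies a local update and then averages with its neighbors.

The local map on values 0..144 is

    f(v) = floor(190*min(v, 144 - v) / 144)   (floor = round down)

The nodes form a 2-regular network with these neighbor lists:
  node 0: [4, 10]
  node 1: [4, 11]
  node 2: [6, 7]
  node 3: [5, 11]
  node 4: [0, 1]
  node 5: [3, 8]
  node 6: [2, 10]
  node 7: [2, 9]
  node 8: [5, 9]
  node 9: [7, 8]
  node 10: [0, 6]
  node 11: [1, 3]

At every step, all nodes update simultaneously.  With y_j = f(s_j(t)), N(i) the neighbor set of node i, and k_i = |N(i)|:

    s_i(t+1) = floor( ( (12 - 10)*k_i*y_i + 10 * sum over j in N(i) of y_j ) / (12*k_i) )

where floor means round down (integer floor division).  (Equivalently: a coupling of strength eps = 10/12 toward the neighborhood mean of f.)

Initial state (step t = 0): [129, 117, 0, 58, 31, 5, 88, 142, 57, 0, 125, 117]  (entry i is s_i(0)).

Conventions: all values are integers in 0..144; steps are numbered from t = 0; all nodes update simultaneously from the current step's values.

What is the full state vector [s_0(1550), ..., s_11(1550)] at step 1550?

Simulating step by step:
t=0: [129, 117, 0, 58, 31, 5, 88, 142, 57, 0, 125, 117]
t=1: [30, 37, 31, 29, 29, 63, 22, 0, 15, 32, 42, 52]
t=2: [45, 52, 18, 69, 42, 37, 44, 34, 55, 14, 37, 47]
t=3: [52, 60, 46, 61, 62, 75, 39, 24, 39, 51, 56, 76]
t=4: [75, 84, 44, 88, 74, 69, 63, 58, 74, 45, 61, 81]
t=5: [86, 86, 75, 84, 86, 83, 71, 61, 77, 79, 85, 77]
t=6: [76, 81, 87, 83, 76, 82, 85, 86, 83, 84, 83, 79]
t=7: [85, 86, 76, 82, 86, 80, 77, 76, 80, 78, 82, 82]
t=8: [78, 78, 88, 82, 76, 82, 85, 88, 85, 86, 82, 78]
t=9: [85, 87, 74, 83, 87, 79, 77, 74, 78, 75, 81, 84]
t=10: [78, 76, 90, 81, 75, 83, 87, 91, 87, 89, 82, 77]
t=11: [86, 89, 71, 83, 88, 79, 75, 71, 75, 72, 81, 86]
t=12: [77, 74, 92, 80, 73, 85, 88, 93, 90, 92, 83, 76]
t=13: [86, 91, 69, 83, 90, 77, 73, 67, 72, 68, 80, 88]
t=14: [77, 71, 90, 80, 72, 87, 88, 89, 89, 91, 84, 74]
t=15: [87, 93, 72, 83, 91, 77, 74, 70, 72, 71, 80, 89]
t=16: [76, 69, 92, 80, 70, 87, 89, 93, 91, 93, 83, 73]
t=17: [86, 92, 69, 84, 90, 76, 73, 67, 70, 67, 80, 88]
t=18: [77, 71, 90, 80, 71, 86, 88, 89, 89, 89, 84, 73]
t=19: [86, 93, 72, 84, 90, 77, 74, 71, 73, 72, 80, 89]
t=20: [77, 70, 92, 79, 71, 86, 89, 94, 91, 93, 84, 72]
t=21: [86, 93, 68, 85, 90, 76, 73, 67, 71, 67, 79, 89]
t=22: [77, 70, 90, 79, 71, 85, 88, 88, 89, 90, 84, 72]
t=23: [86, 93, 72, 85, 90, 78, 74, 71, 73, 72, 80, 89]
t=24: [77, 70, 92, 79, 71, 85, 89, 94, 91, 93, 84, 72]
t=25: [86, 93, 68, 85, 90, 77, 73, 67, 71, 67, 79, 89]
t=26: [77, 70, 90, 79, 71, 85, 88, 88, 88, 90, 84, 72]
t=27: [86, 93, 72, 85, 90, 78, 74, 71, 73, 72, 80, 89]

Answer: [77, 70, 90, 79, 71, 85, 88, 88, 88, 90, 84, 72]
Key observation: The state at step 23, [86, 93, 72, 85, 90, 78, 74, 71, 73, 72, 80, 89], reappears at step 27: the system is in a cycle of period 4 from step 23 on.  Therefore the state at step 1550 equals the state at step 23 + ((1550 - 23) mod 4) = 26, which is [77, 70, 90, 79, 71, 85, 88, 88, 88, 90, 84, 72].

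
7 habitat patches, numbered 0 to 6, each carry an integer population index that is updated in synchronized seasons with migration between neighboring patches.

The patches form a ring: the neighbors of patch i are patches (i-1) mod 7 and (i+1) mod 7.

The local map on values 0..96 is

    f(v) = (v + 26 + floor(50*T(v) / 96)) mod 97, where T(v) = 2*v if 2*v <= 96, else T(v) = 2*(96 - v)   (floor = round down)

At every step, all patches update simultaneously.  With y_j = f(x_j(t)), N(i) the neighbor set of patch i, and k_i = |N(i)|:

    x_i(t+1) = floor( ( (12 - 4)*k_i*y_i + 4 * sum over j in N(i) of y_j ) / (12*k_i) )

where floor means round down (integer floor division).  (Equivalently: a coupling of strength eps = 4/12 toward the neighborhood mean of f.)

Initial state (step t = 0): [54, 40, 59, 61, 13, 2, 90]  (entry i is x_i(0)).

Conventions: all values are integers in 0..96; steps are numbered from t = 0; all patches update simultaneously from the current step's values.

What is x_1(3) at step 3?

Simulating step by step:
t=0: [54, 40, 59, 61, 13, 2, 90]
t=1: [23, 15, 23, 30, 44, 32, 26]
t=2: [70, 61, 71, 73, 41, 76, 79]
t=3: [25, 26, 25, 23, 16, 22, 25]

Answer: x_1(3) = 26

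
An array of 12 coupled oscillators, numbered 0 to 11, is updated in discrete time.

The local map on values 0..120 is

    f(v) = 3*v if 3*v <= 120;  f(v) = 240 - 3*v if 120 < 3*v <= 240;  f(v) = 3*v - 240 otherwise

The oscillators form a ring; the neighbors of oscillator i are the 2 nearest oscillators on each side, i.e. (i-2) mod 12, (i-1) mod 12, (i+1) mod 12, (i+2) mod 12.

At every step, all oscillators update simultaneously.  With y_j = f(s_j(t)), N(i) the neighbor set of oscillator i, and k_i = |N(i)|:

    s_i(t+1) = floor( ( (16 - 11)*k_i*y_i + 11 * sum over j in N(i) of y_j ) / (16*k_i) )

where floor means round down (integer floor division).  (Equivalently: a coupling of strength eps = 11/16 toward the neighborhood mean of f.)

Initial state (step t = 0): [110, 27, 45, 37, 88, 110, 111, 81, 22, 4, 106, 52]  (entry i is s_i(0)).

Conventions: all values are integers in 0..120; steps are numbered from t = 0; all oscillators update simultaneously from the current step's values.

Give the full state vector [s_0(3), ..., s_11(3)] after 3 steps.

Answer: [79, 77, 69, 75, 74, 69, 51, 32, 26, 35, 58, 75]

Derivation:
t=0: [110, 27, 45, 37, 88, 110, 111, 81, 22, 4, 106, 52]
t=1: [87, 92, 85, 86, 76, 67, 60, 45, 52, 43, 67, 71]
t=2: [26, 25, 19, 23, 26, 45, 60, 83, 80, 78, 53, 44]
t=3: [79, 77, 69, 75, 74, 69, 51, 32, 26, 35, 58, 75]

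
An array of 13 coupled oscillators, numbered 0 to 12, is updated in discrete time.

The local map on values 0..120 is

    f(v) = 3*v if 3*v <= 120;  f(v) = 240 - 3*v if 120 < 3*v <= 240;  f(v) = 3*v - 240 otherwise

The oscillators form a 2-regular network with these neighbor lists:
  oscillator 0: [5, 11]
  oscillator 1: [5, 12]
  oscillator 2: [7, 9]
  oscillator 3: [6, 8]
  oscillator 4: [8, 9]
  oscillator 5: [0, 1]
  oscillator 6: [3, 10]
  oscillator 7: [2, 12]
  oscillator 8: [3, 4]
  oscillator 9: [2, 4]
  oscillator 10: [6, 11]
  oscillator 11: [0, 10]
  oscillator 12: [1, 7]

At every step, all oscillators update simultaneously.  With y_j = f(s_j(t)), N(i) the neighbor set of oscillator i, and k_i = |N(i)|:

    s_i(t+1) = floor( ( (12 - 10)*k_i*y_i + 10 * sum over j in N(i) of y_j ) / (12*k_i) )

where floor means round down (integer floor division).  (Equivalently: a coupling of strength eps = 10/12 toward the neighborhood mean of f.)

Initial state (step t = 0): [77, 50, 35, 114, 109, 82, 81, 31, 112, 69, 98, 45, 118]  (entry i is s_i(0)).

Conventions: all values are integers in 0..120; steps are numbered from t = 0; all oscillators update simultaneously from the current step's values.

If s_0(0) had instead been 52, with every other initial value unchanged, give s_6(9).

Answer: s_6(9) = 17
Key observation: This trace re-runs the system from the modified initial state.

Derivation:
t=0: [52, 50, 35, 114, 109, 82, 81, 31, 112, 69, 98, 45, 118]
t=1: [60, 65, 70, 58, 68, 73, 65, 106, 94, 85, 54, 75, 95]
t=2: [25, 35, 43, 47, 29, 47, 67, 44, 49, 30, 38, 60, 58]
t=3: [78, 86, 101, 71, 90, 91, 95, 91, 93, 97, 60, 88, 99]
t=4: [24, 40, 45, 39, 42, 15, 43, 55, 30, 47, 38, 31, 30]
t=5: [69, 76, 90, 103, 97, 87, 114, 93, 111, 107, 104, 93, 96]
t=6: [30, 30, 55, 92, 81, 22, 75, 39, 65, 47, 70, 50, 29]
t=7: [80, 78, 102, 31, 60, 86, 30, 87, 23, 49, 48, 65, 100]
t=8: [26, 33, 58, 81, 77, 5, 93, 56, 75, 68, 72, 47, 21]
t=9: [60, 49, 56, 23, 22, 76, 17, 65, 7, 37, 61, 59, 81]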